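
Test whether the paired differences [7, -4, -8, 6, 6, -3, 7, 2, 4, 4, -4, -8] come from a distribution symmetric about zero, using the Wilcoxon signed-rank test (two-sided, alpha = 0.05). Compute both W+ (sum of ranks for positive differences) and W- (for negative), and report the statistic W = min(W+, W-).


Step 1: Drop any zero differences (none here) and take |d_i|.
|d| = [7, 4, 8, 6, 6, 3, 7, 2, 4, 4, 4, 8]
Step 2: Midrank |d_i| (ties get averaged ranks).
ranks: |7|->9.5, |4|->4.5, |8|->11.5, |6|->7.5, |6|->7.5, |3|->2, |7|->9.5, |2|->1, |4|->4.5, |4|->4.5, |4|->4.5, |8|->11.5
Step 3: Attach original signs; sum ranks with positive sign and with negative sign.
W+ = 9.5 + 7.5 + 7.5 + 9.5 + 1 + 4.5 + 4.5 = 44
W- = 4.5 + 11.5 + 2 + 4.5 + 11.5 = 34
(Check: W+ + W- = 78 should equal n(n+1)/2 = 78.)
Step 4: Test statistic W = min(W+, W-) = 34.
Step 5: Ties in |d|, so use the tie-corrected normal approximation.
        E[W] = n(n+1)/4 = 12*13/4 = 39.
        Tie groups: |d|=4 (t=4), |d|=6 (t=2), |d|=7 (t=2), |d|=8 (t=2); sum(t^3 - t) = 78.
        Var[W] = n(n+1)(2n+1)/24 - sum(t^3-t)/48 = 3900/24 - 78/48 = 160.875.
        z = (W - E[W]) / sqrt(Var[W]) = (34 - 39) / 12.6837 = -0.3942.
        Two-sided p = 2*Phi(z) = 0.693427.
Step 6: alpha = 0.05. fail to reject H0.

W+ = 44, W- = 34, W = min = 34, p = 0.693427, fail to reject H0.


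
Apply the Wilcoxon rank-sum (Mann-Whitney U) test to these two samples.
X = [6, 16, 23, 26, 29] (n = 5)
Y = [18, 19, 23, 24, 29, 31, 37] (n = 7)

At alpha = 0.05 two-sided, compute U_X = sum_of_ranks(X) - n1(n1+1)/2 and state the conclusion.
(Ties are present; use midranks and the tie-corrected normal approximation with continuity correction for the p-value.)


Step 1: Combine and sort all 12 observations; assign midranks.
sorted (value, group): (6,X), (16,X), (18,Y), (19,Y), (23,X), (23,Y), (24,Y), (26,X), (29,X), (29,Y), (31,Y), (37,Y)
ranks: 6->1, 16->2, 18->3, 19->4, 23->5.5, 23->5.5, 24->7, 26->8, 29->9.5, 29->9.5, 31->11, 37->12
Step 2: Rank sum for X: R1 = 1 + 2 + 5.5 + 8 + 9.5 = 26.
Step 3: U_X = R1 - n1(n1+1)/2 = 26 - 5*6/2 = 26 - 15 = 11.
       U_Y = n1*n2 - U_X = 35 - 11 = 24.
Step 4: Ties are present, so use the tie-corrected normal approximation (with continuity correction) for the p-value.
Step 5: p-value = 0.328162; compare to alpha = 0.05. fail to reject H0.

U_X = 11, p = 0.328162, fail to reject H0 at alpha = 0.05.


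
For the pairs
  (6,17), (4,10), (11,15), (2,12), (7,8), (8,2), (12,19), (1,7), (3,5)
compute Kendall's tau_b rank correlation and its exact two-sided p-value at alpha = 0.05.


Step 1: Enumerate the 36 unordered pairs (i,j) with i<j and classify each by sign(x_j-x_i) * sign(y_j-y_i).
  (1,2):dx=-2,dy=-7->C; (1,3):dx=+5,dy=-2->D; (1,4):dx=-4,dy=-5->C; (1,5):dx=+1,dy=-9->D
  (1,6):dx=+2,dy=-15->D; (1,7):dx=+6,dy=+2->C; (1,8):dx=-5,dy=-10->C; (1,9):dx=-3,dy=-12->C
  (2,3):dx=+7,dy=+5->C; (2,4):dx=-2,dy=+2->D; (2,5):dx=+3,dy=-2->D; (2,6):dx=+4,dy=-8->D
  (2,7):dx=+8,dy=+9->C; (2,8):dx=-3,dy=-3->C; (2,9):dx=-1,dy=-5->C; (3,4):dx=-9,dy=-3->C
  (3,5):dx=-4,dy=-7->C; (3,6):dx=-3,dy=-13->C; (3,7):dx=+1,dy=+4->C; (3,8):dx=-10,dy=-8->C
  (3,9):dx=-8,dy=-10->C; (4,5):dx=+5,dy=-4->D; (4,6):dx=+6,dy=-10->D; (4,7):dx=+10,dy=+7->C
  (4,8):dx=-1,dy=-5->C; (4,9):dx=+1,dy=-7->D; (5,6):dx=+1,dy=-6->D; (5,7):dx=+5,dy=+11->C
  (5,8):dx=-6,dy=-1->C; (5,9):dx=-4,dy=-3->C; (6,7):dx=+4,dy=+17->C; (6,8):dx=-7,dy=+5->D
  (6,9):dx=-5,dy=+3->D; (7,8):dx=-11,dy=-12->C; (7,9):dx=-9,dy=-14->C; (8,9):dx=+2,dy=-2->D
Step 2: C = 23, D = 13, total pairs = 36.
Step 3: tau = (C - D)/(n(n-1)/2) = (23 - 13)/36 = 0.277778.
Step 4: Exact two-sided p-value (enumerate n! = 362880 permutations of y under H0): p = 0.358488.
Step 5: alpha = 0.05. fail to reject H0.

tau_b = 0.2778 (C=23, D=13), p = 0.358488, fail to reject H0.


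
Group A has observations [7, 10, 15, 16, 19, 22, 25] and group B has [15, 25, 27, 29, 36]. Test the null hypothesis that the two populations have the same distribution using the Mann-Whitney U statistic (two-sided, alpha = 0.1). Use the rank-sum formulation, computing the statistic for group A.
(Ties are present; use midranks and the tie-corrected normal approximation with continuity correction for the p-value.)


Step 1: Combine and sort all 12 observations; assign midranks.
sorted (value, group): (7,X), (10,X), (15,X), (15,Y), (16,X), (19,X), (22,X), (25,X), (25,Y), (27,Y), (29,Y), (36,Y)
ranks: 7->1, 10->2, 15->3.5, 15->3.5, 16->5, 19->6, 22->7, 25->8.5, 25->8.5, 27->10, 29->11, 36->12
Step 2: Rank sum for X: R1 = 1 + 2 + 3.5 + 5 + 6 + 7 + 8.5 = 33.
Step 3: U_X = R1 - n1(n1+1)/2 = 33 - 7*8/2 = 33 - 28 = 5.
       U_Y = n1*n2 - U_X = 35 - 5 = 30.
Step 4: Ties are present, so use the tie-corrected normal approximation (with continuity correction) for the p-value.
Step 5: p-value = 0.050507; compare to alpha = 0.1. reject H0.

U_X = 5, p = 0.050507, reject H0 at alpha = 0.1.


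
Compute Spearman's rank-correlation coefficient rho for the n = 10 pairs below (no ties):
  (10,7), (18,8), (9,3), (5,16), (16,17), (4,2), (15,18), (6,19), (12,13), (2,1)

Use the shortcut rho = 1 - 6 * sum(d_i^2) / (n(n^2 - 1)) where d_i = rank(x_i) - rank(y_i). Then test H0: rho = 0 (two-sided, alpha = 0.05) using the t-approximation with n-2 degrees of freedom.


Step 1: Rank x and y separately (midranks; no ties here).
rank(x): 10->6, 18->10, 9->5, 5->3, 16->9, 4->2, 15->8, 6->4, 12->7, 2->1
rank(y): 7->4, 8->5, 3->3, 16->7, 17->8, 2->2, 18->9, 19->10, 13->6, 1->1
Step 2: d_i = R_x(i) - R_y(i); compute d_i^2.
  (6-4)^2=4, (10-5)^2=25, (5-3)^2=4, (3-7)^2=16, (9-8)^2=1, (2-2)^2=0, (8-9)^2=1, (4-10)^2=36, (7-6)^2=1, (1-1)^2=0
sum(d^2) = 88.
Step 3: rho = 1 - 6*88 / (10*(10^2 - 1)) = 1 - 528/990 = 0.466667.
Step 4: Under H0, t = rho * sqrt((n-2)/(1-rho^2)) = 1.4924 ~ t(8).
Step 5: Two-sided p-value from the t-distribution with 8 df = 0.173939.
Step 6: alpha = 0.05. fail to reject H0.

rho = 0.4667, p = 0.173939, fail to reject H0 at alpha = 0.05.


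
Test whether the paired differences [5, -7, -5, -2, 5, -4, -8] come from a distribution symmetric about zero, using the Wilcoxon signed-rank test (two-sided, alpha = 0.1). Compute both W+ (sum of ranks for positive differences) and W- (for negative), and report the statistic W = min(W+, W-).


Step 1: Drop any zero differences (none here) and take |d_i|.
|d| = [5, 7, 5, 2, 5, 4, 8]
Step 2: Midrank |d_i| (ties get averaged ranks).
ranks: |5|->4, |7|->6, |5|->4, |2|->1, |5|->4, |4|->2, |8|->7
Step 3: Attach original signs; sum ranks with positive sign and with negative sign.
W+ = 4 + 4 = 8
W- = 6 + 4 + 1 + 2 + 7 = 20
(Check: W+ + W- = 28 should equal n(n+1)/2 = 28.)
Step 4: Test statistic W = min(W+, W-) = 8.
Step 5: Ties in |d|, so use the tie-corrected normal approximation.
        E[W] = n(n+1)/4 = 7*8/4 = 14.
        Tie groups: |d|=5 (t=3); sum(t^3 - t) = 24.
        Var[W] = n(n+1)(2n+1)/24 - sum(t^3-t)/48 = 840/24 - 24/48 = 34.5.
        z = (W - E[W]) / sqrt(Var[W]) = (8 - 14) / 5.8737 = -1.0215.
        Two-sided p = 2*Phi(z) = 0.307014.
Step 6: alpha = 0.1. fail to reject H0.

W+ = 8, W- = 20, W = min = 8, p = 0.307014, fail to reject H0.


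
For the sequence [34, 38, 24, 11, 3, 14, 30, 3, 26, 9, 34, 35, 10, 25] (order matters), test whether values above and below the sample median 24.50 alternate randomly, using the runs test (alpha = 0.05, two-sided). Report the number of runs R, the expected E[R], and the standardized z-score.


Step 1: Compute median = 24.50; label A = above, B = below.
Labels in order: AABBBBABABAABA  (n_A = 7, n_B = 7)
Step 2: Count runs R = 9.
Step 3: Under H0 (random ordering), E[R] = 2*n_A*n_B/(n_A+n_B) + 1 = 2*7*7/14 + 1 = 8.0000.
        Var[R] = 2*n_A*n_B*(2*n_A*n_B - n_A - n_B) / ((n_A+n_B)^2 * (n_A+n_B-1)) = 8232/2548 = 3.2308.
        SD[R] = 1.7974.
Step 4: Continuity-corrected z = (R - 0.5 - E[R]) / SD[R] = (9 - 0.5 - 8.0000) / 1.7974 = 0.2782.
Step 5: Two-sided p-value via normal approximation = 2*(1 - Phi(|z|)) = 0.780879.
Step 6: alpha = 0.05. fail to reject H0.

R = 9, z = 0.2782, p = 0.780879, fail to reject H0.


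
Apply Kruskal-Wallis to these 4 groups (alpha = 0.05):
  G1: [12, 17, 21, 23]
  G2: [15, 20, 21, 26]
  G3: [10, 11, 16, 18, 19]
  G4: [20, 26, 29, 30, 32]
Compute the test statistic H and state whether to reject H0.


Step 1: Combine all N = 18 observations and assign midranks.
sorted (value, group, rank): (10,G3,1), (11,G3,2), (12,G1,3), (15,G2,4), (16,G3,5), (17,G1,6), (18,G3,7), (19,G3,8), (20,G2,9.5), (20,G4,9.5), (21,G1,11.5), (21,G2,11.5), (23,G1,13), (26,G2,14.5), (26,G4,14.5), (29,G4,16), (30,G4,17), (32,G4,18)
Step 2: Sum ranks within each group.
R_1 = 33.5 (n_1 = 4)
R_2 = 39.5 (n_2 = 4)
R_3 = 23 (n_3 = 5)
R_4 = 75 (n_4 = 5)
Step 3: H = 12/(N(N+1)) * sum(R_i^2/n_i) - 3(N+1)
     = 12/(18*19) * (33.5^2/4 + 39.5^2/4 + 23^2/5 + 75^2/5) - 3*19
     = 0.035088 * 1901.42 - 57
     = 9.716667.
Step 4: Ties present; correction factor C = 1 - 18/(18^3 - 18) = 0.996904. Corrected H = 9.716667 / 0.996904 = 9.746843.
Step 5: Under H0, H ~ chi^2(3); p-value = 0.020845.
Step 6: alpha = 0.05. reject H0.

H = 9.7468, df = 3, p = 0.020845, reject H0.


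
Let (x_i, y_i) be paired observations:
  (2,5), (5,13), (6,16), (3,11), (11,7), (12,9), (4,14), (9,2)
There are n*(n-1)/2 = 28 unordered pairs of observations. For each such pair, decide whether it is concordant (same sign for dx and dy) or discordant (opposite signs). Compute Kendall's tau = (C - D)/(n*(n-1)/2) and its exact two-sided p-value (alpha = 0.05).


Step 1: Enumerate the 28 unordered pairs (i,j) with i<j and classify each by sign(x_j-x_i) * sign(y_j-y_i).
  (1,2):dx=+3,dy=+8->C; (1,3):dx=+4,dy=+11->C; (1,4):dx=+1,dy=+6->C; (1,5):dx=+9,dy=+2->C
  (1,6):dx=+10,dy=+4->C; (1,7):dx=+2,dy=+9->C; (1,8):dx=+7,dy=-3->D; (2,3):dx=+1,dy=+3->C
  (2,4):dx=-2,dy=-2->C; (2,5):dx=+6,dy=-6->D; (2,6):dx=+7,dy=-4->D; (2,7):dx=-1,dy=+1->D
  (2,8):dx=+4,dy=-11->D; (3,4):dx=-3,dy=-5->C; (3,5):dx=+5,dy=-9->D; (3,6):dx=+6,dy=-7->D
  (3,7):dx=-2,dy=-2->C; (3,8):dx=+3,dy=-14->D; (4,5):dx=+8,dy=-4->D; (4,6):dx=+9,dy=-2->D
  (4,7):dx=+1,dy=+3->C; (4,8):dx=+6,dy=-9->D; (5,6):dx=+1,dy=+2->C; (5,7):dx=-7,dy=+7->D
  (5,8):dx=-2,dy=-5->C; (6,7):dx=-8,dy=+5->D; (6,8):dx=-3,dy=-7->C; (7,8):dx=+5,dy=-12->D
Step 2: C = 14, D = 14, total pairs = 28.
Step 3: tau = (C - D)/(n(n-1)/2) = (14 - 14)/28 = 0.000000.
Step 4: Exact two-sided p-value (enumerate n! = 40320 permutations of y under H0): p = 1.000000.
Step 5: alpha = 0.05. fail to reject H0.

tau_b = 0.0000 (C=14, D=14), p = 1.000000, fail to reject H0.


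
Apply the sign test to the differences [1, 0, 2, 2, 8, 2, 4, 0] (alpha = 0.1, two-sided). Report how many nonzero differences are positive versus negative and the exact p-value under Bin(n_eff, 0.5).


Step 1: Discard zero differences. Original n = 8; n_eff = number of nonzero differences = 6.
Nonzero differences (with sign): +1, +2, +2, +8, +2, +4
Step 2: Count signs: positive = 6, negative = 0.
Step 3: Under H0: P(positive) = 0.5, so the number of positives S ~ Bin(6, 0.5).
Step 4: Two-sided exact p-value = sum of Bin(6,0.5) probabilities at or below the observed probability = 0.031250.
Step 5: alpha = 0.1. reject H0.

n_eff = 6, pos = 6, neg = 0, p = 0.031250, reject H0.


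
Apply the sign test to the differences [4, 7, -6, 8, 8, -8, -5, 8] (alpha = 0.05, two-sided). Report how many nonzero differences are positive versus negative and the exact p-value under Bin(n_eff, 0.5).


Step 1: Discard zero differences. Original n = 8; n_eff = number of nonzero differences = 8.
Nonzero differences (with sign): +4, +7, -6, +8, +8, -8, -5, +8
Step 2: Count signs: positive = 5, negative = 3.
Step 3: Under H0: P(positive) = 0.5, so the number of positives S ~ Bin(8, 0.5).
Step 4: Two-sided exact p-value = sum of Bin(8,0.5) probabilities at or below the observed probability = 0.726562.
Step 5: alpha = 0.05. fail to reject H0.

n_eff = 8, pos = 5, neg = 3, p = 0.726562, fail to reject H0.


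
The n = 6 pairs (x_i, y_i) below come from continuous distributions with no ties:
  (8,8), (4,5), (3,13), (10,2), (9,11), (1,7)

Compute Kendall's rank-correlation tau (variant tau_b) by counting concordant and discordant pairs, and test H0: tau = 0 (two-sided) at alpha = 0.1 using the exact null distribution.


Step 1: Enumerate the 15 unordered pairs (i,j) with i<j and classify each by sign(x_j-x_i) * sign(y_j-y_i).
  (1,2):dx=-4,dy=-3->C; (1,3):dx=-5,dy=+5->D; (1,4):dx=+2,dy=-6->D; (1,5):dx=+1,dy=+3->C
  (1,6):dx=-7,dy=-1->C; (2,3):dx=-1,dy=+8->D; (2,4):dx=+6,dy=-3->D; (2,5):dx=+5,dy=+6->C
  (2,6):dx=-3,dy=+2->D; (3,4):dx=+7,dy=-11->D; (3,5):dx=+6,dy=-2->D; (3,6):dx=-2,dy=-6->C
  (4,5):dx=-1,dy=+9->D; (4,6):dx=-9,dy=+5->D; (5,6):dx=-8,dy=-4->C
Step 2: C = 6, D = 9, total pairs = 15.
Step 3: tau = (C - D)/(n(n-1)/2) = (6 - 9)/15 = -0.200000.
Step 4: Exact two-sided p-value (enumerate n! = 720 permutations of y under H0): p = 0.719444.
Step 5: alpha = 0.1. fail to reject H0.

tau_b = -0.2000 (C=6, D=9), p = 0.719444, fail to reject H0.


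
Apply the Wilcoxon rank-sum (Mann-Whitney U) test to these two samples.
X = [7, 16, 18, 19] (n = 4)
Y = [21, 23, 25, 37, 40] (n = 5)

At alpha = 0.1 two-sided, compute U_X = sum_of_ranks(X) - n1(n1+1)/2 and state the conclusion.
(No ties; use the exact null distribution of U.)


Step 1: Combine and sort all 9 observations; assign midranks.
sorted (value, group): (7,X), (16,X), (18,X), (19,X), (21,Y), (23,Y), (25,Y), (37,Y), (40,Y)
ranks: 7->1, 16->2, 18->3, 19->4, 21->5, 23->6, 25->7, 37->8, 40->9
Step 2: Rank sum for X: R1 = 1 + 2 + 3 + 4 = 10.
Step 3: U_X = R1 - n1(n1+1)/2 = 10 - 4*5/2 = 10 - 10 = 0.
       U_Y = n1*n2 - U_X = 20 - 0 = 20.
Step 4: No ties, so the exact null distribution of U (based on enumerating the C(9,4) = 126 equally likely rank assignments) gives the two-sided p-value.
Step 5: p-value = 0.015873; compare to alpha = 0.1. reject H0.

U_X = 0, p = 0.015873, reject H0 at alpha = 0.1.


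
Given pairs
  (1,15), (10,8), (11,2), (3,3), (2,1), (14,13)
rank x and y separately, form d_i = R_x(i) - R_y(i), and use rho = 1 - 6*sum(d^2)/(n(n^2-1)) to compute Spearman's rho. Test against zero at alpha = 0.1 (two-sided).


Step 1: Rank x and y separately (midranks; no ties here).
rank(x): 1->1, 10->4, 11->5, 3->3, 2->2, 14->6
rank(y): 15->6, 8->4, 2->2, 3->3, 1->1, 13->5
Step 2: d_i = R_x(i) - R_y(i); compute d_i^2.
  (1-6)^2=25, (4-4)^2=0, (5-2)^2=9, (3-3)^2=0, (2-1)^2=1, (6-5)^2=1
sum(d^2) = 36.
Step 3: rho = 1 - 6*36 / (6*(6^2 - 1)) = 1 - 216/210 = -0.028571.
Step 4: Under H0, t = rho * sqrt((n-2)/(1-rho^2)) = -0.0572 ~ t(4).
Step 5: Two-sided p-value from the t-distribution with 4 df = 0.957155.
Step 6: alpha = 0.1. fail to reject H0.

rho = -0.0286, p = 0.957155, fail to reject H0 at alpha = 0.1.


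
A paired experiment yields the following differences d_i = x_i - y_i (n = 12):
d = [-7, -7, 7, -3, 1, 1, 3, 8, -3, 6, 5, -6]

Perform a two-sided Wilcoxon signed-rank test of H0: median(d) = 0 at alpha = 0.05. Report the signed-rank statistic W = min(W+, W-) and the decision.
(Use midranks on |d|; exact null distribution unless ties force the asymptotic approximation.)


Step 1: Drop any zero differences (none here) and take |d_i|.
|d| = [7, 7, 7, 3, 1, 1, 3, 8, 3, 6, 5, 6]
Step 2: Midrank |d_i| (ties get averaged ranks).
ranks: |7|->10, |7|->10, |7|->10, |3|->4, |1|->1.5, |1|->1.5, |3|->4, |8|->12, |3|->4, |6|->7.5, |5|->6, |6|->7.5
Step 3: Attach original signs; sum ranks with positive sign and with negative sign.
W+ = 10 + 1.5 + 1.5 + 4 + 12 + 7.5 + 6 = 42.5
W- = 10 + 10 + 4 + 4 + 7.5 = 35.5
(Check: W+ + W- = 78 should equal n(n+1)/2 = 78.)
Step 4: Test statistic W = min(W+, W-) = 35.5.
Step 5: Ties in |d|, so use the tie-corrected normal approximation.
        E[W] = n(n+1)/4 = 12*13/4 = 39.
        Tie groups: |d|=1 (t=2), |d|=3 (t=3), |d|=6 (t=2), |d|=7 (t=3); sum(t^3 - t) = 60.
        Var[W] = n(n+1)(2n+1)/24 - sum(t^3-t)/48 = 3900/24 - 60/48 = 161.25.
        z = (W - E[W]) / sqrt(Var[W]) = (35.5 - 39) / 12.6984 = -0.2756.
        Two-sided p = 2*Phi(z) = 0.782836.
Step 6: alpha = 0.05. fail to reject H0.

W+ = 42.5, W- = 35.5, W = min = 35.5, p = 0.782836, fail to reject H0.


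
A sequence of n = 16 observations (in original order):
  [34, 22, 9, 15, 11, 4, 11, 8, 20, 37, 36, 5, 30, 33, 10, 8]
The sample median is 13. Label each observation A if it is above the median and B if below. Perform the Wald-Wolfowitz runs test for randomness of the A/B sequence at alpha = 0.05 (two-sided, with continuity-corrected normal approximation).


Step 1: Compute median = 13; label A = above, B = below.
Labels in order: AABABBBBAAABAABB  (n_A = 8, n_B = 8)
Step 2: Count runs R = 8.
Step 3: Under H0 (random ordering), E[R] = 2*n_A*n_B/(n_A+n_B) + 1 = 2*8*8/16 + 1 = 9.0000.
        Var[R] = 2*n_A*n_B*(2*n_A*n_B - n_A - n_B) / ((n_A+n_B)^2 * (n_A+n_B-1)) = 14336/3840 = 3.7333.
        SD[R] = 1.9322.
Step 4: Continuity-corrected z = (R + 0.5 - E[R]) / SD[R] = (8 + 0.5 - 9.0000) / 1.9322 = -0.2588.
Step 5: Two-sided p-value via normal approximation = 2*(1 - Phi(|z|)) = 0.795809.
Step 6: alpha = 0.05. fail to reject H0.

R = 8, z = -0.2588, p = 0.795809, fail to reject H0.


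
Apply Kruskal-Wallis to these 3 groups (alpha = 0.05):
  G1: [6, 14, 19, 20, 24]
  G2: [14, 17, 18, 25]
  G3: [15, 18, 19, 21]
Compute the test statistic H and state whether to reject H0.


Step 1: Combine all N = 13 observations and assign midranks.
sorted (value, group, rank): (6,G1,1), (14,G1,2.5), (14,G2,2.5), (15,G3,4), (17,G2,5), (18,G2,6.5), (18,G3,6.5), (19,G1,8.5), (19,G3,8.5), (20,G1,10), (21,G3,11), (24,G1,12), (25,G2,13)
Step 2: Sum ranks within each group.
R_1 = 34 (n_1 = 5)
R_2 = 27 (n_2 = 4)
R_3 = 30 (n_3 = 4)
Step 3: H = 12/(N(N+1)) * sum(R_i^2/n_i) - 3(N+1)
     = 12/(13*14) * (34^2/5 + 27^2/4 + 30^2/4) - 3*14
     = 0.065934 * 638.45 - 42
     = 0.095604.
Step 4: Ties present; correction factor C = 1 - 18/(13^3 - 13) = 0.991758. Corrected H = 0.095604 / 0.991758 = 0.096399.
Step 5: Under H0, H ~ chi^2(2); p-value = 0.952944.
Step 6: alpha = 0.05. fail to reject H0.

H = 0.0964, df = 2, p = 0.952944, fail to reject H0.


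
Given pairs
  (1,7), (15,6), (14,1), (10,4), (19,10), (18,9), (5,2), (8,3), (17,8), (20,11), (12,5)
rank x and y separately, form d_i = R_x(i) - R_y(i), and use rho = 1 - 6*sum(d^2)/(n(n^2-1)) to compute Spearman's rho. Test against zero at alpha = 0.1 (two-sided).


Step 1: Rank x and y separately (midranks; no ties here).
rank(x): 1->1, 15->7, 14->6, 10->4, 19->10, 18->9, 5->2, 8->3, 17->8, 20->11, 12->5
rank(y): 7->7, 6->6, 1->1, 4->4, 10->10, 9->9, 2->2, 3->3, 8->8, 11->11, 5->5
Step 2: d_i = R_x(i) - R_y(i); compute d_i^2.
  (1-7)^2=36, (7-6)^2=1, (6-1)^2=25, (4-4)^2=0, (10-10)^2=0, (9-9)^2=0, (2-2)^2=0, (3-3)^2=0, (8-8)^2=0, (11-11)^2=0, (5-5)^2=0
sum(d^2) = 62.
Step 3: rho = 1 - 6*62 / (11*(11^2 - 1)) = 1 - 372/1320 = 0.718182.
Step 4: Under H0, t = rho * sqrt((n-2)/(1-rho^2)) = 3.0963 ~ t(9).
Step 5: Two-sided p-value from the t-distribution with 9 df = 0.012800.
Step 6: alpha = 0.1. reject H0.

rho = 0.7182, p = 0.012800, reject H0 at alpha = 0.1.


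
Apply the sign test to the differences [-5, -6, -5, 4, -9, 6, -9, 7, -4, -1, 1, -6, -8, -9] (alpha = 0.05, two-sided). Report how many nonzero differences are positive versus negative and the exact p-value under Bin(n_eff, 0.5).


Step 1: Discard zero differences. Original n = 14; n_eff = number of nonzero differences = 14.
Nonzero differences (with sign): -5, -6, -5, +4, -9, +6, -9, +7, -4, -1, +1, -6, -8, -9
Step 2: Count signs: positive = 4, negative = 10.
Step 3: Under H0: P(positive) = 0.5, so the number of positives S ~ Bin(14, 0.5).
Step 4: Two-sided exact p-value = sum of Bin(14,0.5) probabilities at or below the observed probability = 0.179565.
Step 5: alpha = 0.05. fail to reject H0.

n_eff = 14, pos = 4, neg = 10, p = 0.179565, fail to reject H0.


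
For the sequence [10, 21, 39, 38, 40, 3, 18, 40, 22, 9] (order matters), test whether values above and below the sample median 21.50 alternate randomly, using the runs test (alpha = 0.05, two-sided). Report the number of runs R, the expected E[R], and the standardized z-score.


Step 1: Compute median = 21.50; label A = above, B = below.
Labels in order: BBAAABBAAB  (n_A = 5, n_B = 5)
Step 2: Count runs R = 5.
Step 3: Under H0 (random ordering), E[R] = 2*n_A*n_B/(n_A+n_B) + 1 = 2*5*5/10 + 1 = 6.0000.
        Var[R] = 2*n_A*n_B*(2*n_A*n_B - n_A - n_B) / ((n_A+n_B)^2 * (n_A+n_B-1)) = 2000/900 = 2.2222.
        SD[R] = 1.4907.
Step 4: Continuity-corrected z = (R + 0.5 - E[R]) / SD[R] = (5 + 0.5 - 6.0000) / 1.4907 = -0.3354.
Step 5: Two-sided p-value via normal approximation = 2*(1 - Phi(|z|)) = 0.737316.
Step 6: alpha = 0.05. fail to reject H0.

R = 5, z = -0.3354, p = 0.737316, fail to reject H0.


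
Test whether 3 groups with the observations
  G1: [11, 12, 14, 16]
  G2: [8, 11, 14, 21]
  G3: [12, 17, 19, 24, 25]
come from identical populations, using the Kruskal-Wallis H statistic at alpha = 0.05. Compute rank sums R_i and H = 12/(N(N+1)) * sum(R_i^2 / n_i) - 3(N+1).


Step 1: Combine all N = 13 observations and assign midranks.
sorted (value, group, rank): (8,G2,1), (11,G1,2.5), (11,G2,2.5), (12,G1,4.5), (12,G3,4.5), (14,G1,6.5), (14,G2,6.5), (16,G1,8), (17,G3,9), (19,G3,10), (21,G2,11), (24,G3,12), (25,G3,13)
Step 2: Sum ranks within each group.
R_1 = 21.5 (n_1 = 4)
R_2 = 21 (n_2 = 4)
R_3 = 48.5 (n_3 = 5)
Step 3: H = 12/(N(N+1)) * sum(R_i^2/n_i) - 3(N+1)
     = 12/(13*14) * (21.5^2/4 + 21^2/4 + 48.5^2/5) - 3*14
     = 0.065934 * 696.263 - 42
     = 3.907418.
Step 4: Ties present; correction factor C = 1 - 18/(13^3 - 13) = 0.991758. Corrected H = 3.907418 / 0.991758 = 3.939889.
Step 5: Under H0, H ~ chi^2(2); p-value = 0.139465.
Step 6: alpha = 0.05. fail to reject H0.

H = 3.9399, df = 2, p = 0.139465, fail to reject H0.


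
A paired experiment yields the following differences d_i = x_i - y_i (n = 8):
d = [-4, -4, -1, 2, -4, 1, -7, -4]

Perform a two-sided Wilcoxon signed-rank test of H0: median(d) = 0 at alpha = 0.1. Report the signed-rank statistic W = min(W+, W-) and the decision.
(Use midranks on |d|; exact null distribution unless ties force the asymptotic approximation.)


Step 1: Drop any zero differences (none here) and take |d_i|.
|d| = [4, 4, 1, 2, 4, 1, 7, 4]
Step 2: Midrank |d_i| (ties get averaged ranks).
ranks: |4|->5.5, |4|->5.5, |1|->1.5, |2|->3, |4|->5.5, |1|->1.5, |7|->8, |4|->5.5
Step 3: Attach original signs; sum ranks with positive sign and with negative sign.
W+ = 3 + 1.5 = 4.5
W- = 5.5 + 5.5 + 1.5 + 5.5 + 8 + 5.5 = 31.5
(Check: W+ + W- = 36 should equal n(n+1)/2 = 36.)
Step 4: Test statistic W = min(W+, W-) = 4.5.
Step 5: Ties in |d|, so use the tie-corrected normal approximation.
        E[W] = n(n+1)/4 = 8*9/4 = 18.
        Tie groups: |d|=1 (t=2), |d|=4 (t=4); sum(t^3 - t) = 66.
        Var[W] = n(n+1)(2n+1)/24 - sum(t^3-t)/48 = 1224/24 - 66/48 = 49.625.
        z = (W - E[W]) / sqrt(Var[W]) = (4.5 - 18) / 7.0445 = -1.9164.
        Two-sided p = 2*Phi(z) = 0.055316.
Step 6: alpha = 0.1. reject H0.

W+ = 4.5, W- = 31.5, W = min = 4.5, p = 0.055316, reject H0.


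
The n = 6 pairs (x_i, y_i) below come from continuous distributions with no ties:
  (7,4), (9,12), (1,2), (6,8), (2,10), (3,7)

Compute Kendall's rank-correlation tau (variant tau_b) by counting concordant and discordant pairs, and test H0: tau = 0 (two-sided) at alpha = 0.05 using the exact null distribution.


Step 1: Enumerate the 15 unordered pairs (i,j) with i<j and classify each by sign(x_j-x_i) * sign(y_j-y_i).
  (1,2):dx=+2,dy=+8->C; (1,3):dx=-6,dy=-2->C; (1,4):dx=-1,dy=+4->D; (1,5):dx=-5,dy=+6->D
  (1,6):dx=-4,dy=+3->D; (2,3):dx=-8,dy=-10->C; (2,4):dx=-3,dy=-4->C; (2,5):dx=-7,dy=-2->C
  (2,6):dx=-6,dy=-5->C; (3,4):dx=+5,dy=+6->C; (3,5):dx=+1,dy=+8->C; (3,6):dx=+2,dy=+5->C
  (4,5):dx=-4,dy=+2->D; (4,6):dx=-3,dy=-1->C; (5,6):dx=+1,dy=-3->D
Step 2: C = 10, D = 5, total pairs = 15.
Step 3: tau = (C - D)/(n(n-1)/2) = (10 - 5)/15 = 0.333333.
Step 4: Exact two-sided p-value (enumerate n! = 720 permutations of y under H0): p = 0.469444.
Step 5: alpha = 0.05. fail to reject H0.

tau_b = 0.3333 (C=10, D=5), p = 0.469444, fail to reject H0.


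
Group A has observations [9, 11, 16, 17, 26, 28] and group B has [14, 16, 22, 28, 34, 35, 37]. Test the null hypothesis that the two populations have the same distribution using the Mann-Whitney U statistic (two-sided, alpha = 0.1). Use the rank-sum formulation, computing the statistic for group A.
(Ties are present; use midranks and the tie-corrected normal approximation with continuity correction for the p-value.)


Step 1: Combine and sort all 13 observations; assign midranks.
sorted (value, group): (9,X), (11,X), (14,Y), (16,X), (16,Y), (17,X), (22,Y), (26,X), (28,X), (28,Y), (34,Y), (35,Y), (37,Y)
ranks: 9->1, 11->2, 14->3, 16->4.5, 16->4.5, 17->6, 22->7, 26->8, 28->9.5, 28->9.5, 34->11, 35->12, 37->13
Step 2: Rank sum for X: R1 = 1 + 2 + 4.5 + 6 + 8 + 9.5 = 31.
Step 3: U_X = R1 - n1(n1+1)/2 = 31 - 6*7/2 = 31 - 21 = 10.
       U_Y = n1*n2 - U_X = 42 - 10 = 32.
Step 4: Ties are present, so use the tie-corrected normal approximation (with continuity correction) for the p-value.
Step 5: p-value = 0.132546; compare to alpha = 0.1. fail to reject H0.

U_X = 10, p = 0.132546, fail to reject H0 at alpha = 0.1.


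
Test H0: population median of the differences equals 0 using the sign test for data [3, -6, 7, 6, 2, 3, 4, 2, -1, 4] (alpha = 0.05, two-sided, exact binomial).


Step 1: Discard zero differences. Original n = 10; n_eff = number of nonzero differences = 10.
Nonzero differences (with sign): +3, -6, +7, +6, +2, +3, +4, +2, -1, +4
Step 2: Count signs: positive = 8, negative = 2.
Step 3: Under H0: P(positive) = 0.5, so the number of positives S ~ Bin(10, 0.5).
Step 4: Two-sided exact p-value = sum of Bin(10,0.5) probabilities at or below the observed probability = 0.109375.
Step 5: alpha = 0.05. fail to reject H0.

n_eff = 10, pos = 8, neg = 2, p = 0.109375, fail to reject H0.


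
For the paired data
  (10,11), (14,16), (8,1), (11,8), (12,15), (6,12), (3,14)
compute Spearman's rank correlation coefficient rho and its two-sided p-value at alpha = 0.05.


Step 1: Rank x and y separately (midranks; no ties here).
rank(x): 10->4, 14->7, 8->3, 11->5, 12->6, 6->2, 3->1
rank(y): 11->3, 16->7, 1->1, 8->2, 15->6, 12->4, 14->5
Step 2: d_i = R_x(i) - R_y(i); compute d_i^2.
  (4-3)^2=1, (7-7)^2=0, (3-1)^2=4, (5-2)^2=9, (6-6)^2=0, (2-4)^2=4, (1-5)^2=16
sum(d^2) = 34.
Step 3: rho = 1 - 6*34 / (7*(7^2 - 1)) = 1 - 204/336 = 0.392857.
Step 4: Under H0, t = rho * sqrt((n-2)/(1-rho^2)) = 0.9553 ~ t(5).
Step 5: Two-sided p-value from the t-distribution with 5 df = 0.383317.
Step 6: alpha = 0.05. fail to reject H0.

rho = 0.3929, p = 0.383317, fail to reject H0 at alpha = 0.05.


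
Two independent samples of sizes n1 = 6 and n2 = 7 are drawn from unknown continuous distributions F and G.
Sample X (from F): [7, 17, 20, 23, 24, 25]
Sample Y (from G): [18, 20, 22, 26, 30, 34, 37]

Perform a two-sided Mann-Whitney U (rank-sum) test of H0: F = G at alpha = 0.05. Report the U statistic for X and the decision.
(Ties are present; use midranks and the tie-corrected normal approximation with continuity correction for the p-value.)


Step 1: Combine and sort all 13 observations; assign midranks.
sorted (value, group): (7,X), (17,X), (18,Y), (20,X), (20,Y), (22,Y), (23,X), (24,X), (25,X), (26,Y), (30,Y), (34,Y), (37,Y)
ranks: 7->1, 17->2, 18->3, 20->4.5, 20->4.5, 22->6, 23->7, 24->8, 25->9, 26->10, 30->11, 34->12, 37->13
Step 2: Rank sum for X: R1 = 1 + 2 + 4.5 + 7 + 8 + 9 = 31.5.
Step 3: U_X = R1 - n1(n1+1)/2 = 31.5 - 6*7/2 = 31.5 - 21 = 10.5.
       U_Y = n1*n2 - U_X = 42 - 10.5 = 31.5.
Step 4: Ties are present, so use the tie-corrected normal approximation (with continuity correction) for the p-value.
Step 5: p-value = 0.152563; compare to alpha = 0.05. fail to reject H0.

U_X = 10.5, p = 0.152563, fail to reject H0 at alpha = 0.05.


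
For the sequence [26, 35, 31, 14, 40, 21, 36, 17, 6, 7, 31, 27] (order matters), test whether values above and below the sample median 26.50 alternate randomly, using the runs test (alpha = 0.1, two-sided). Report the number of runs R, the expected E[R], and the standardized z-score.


Step 1: Compute median = 26.50; label A = above, B = below.
Labels in order: BAABABABBBAA  (n_A = 6, n_B = 6)
Step 2: Count runs R = 8.
Step 3: Under H0 (random ordering), E[R] = 2*n_A*n_B/(n_A+n_B) + 1 = 2*6*6/12 + 1 = 7.0000.
        Var[R] = 2*n_A*n_B*(2*n_A*n_B - n_A - n_B) / ((n_A+n_B)^2 * (n_A+n_B-1)) = 4320/1584 = 2.7273.
        SD[R] = 1.6514.
Step 4: Continuity-corrected z = (R - 0.5 - E[R]) / SD[R] = (8 - 0.5 - 7.0000) / 1.6514 = 0.3028.
Step 5: Two-sided p-value via normal approximation = 2*(1 - Phi(|z|)) = 0.762069.
Step 6: alpha = 0.1. fail to reject H0.

R = 8, z = 0.3028, p = 0.762069, fail to reject H0.


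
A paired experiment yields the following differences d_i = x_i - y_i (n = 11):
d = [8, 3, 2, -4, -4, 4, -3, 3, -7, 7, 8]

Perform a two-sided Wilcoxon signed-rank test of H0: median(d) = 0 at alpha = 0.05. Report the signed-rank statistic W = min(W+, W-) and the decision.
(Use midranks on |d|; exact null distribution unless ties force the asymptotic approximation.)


Step 1: Drop any zero differences (none here) and take |d_i|.
|d| = [8, 3, 2, 4, 4, 4, 3, 3, 7, 7, 8]
Step 2: Midrank |d_i| (ties get averaged ranks).
ranks: |8|->10.5, |3|->3, |2|->1, |4|->6, |4|->6, |4|->6, |3|->3, |3|->3, |7|->8.5, |7|->8.5, |8|->10.5
Step 3: Attach original signs; sum ranks with positive sign and with negative sign.
W+ = 10.5 + 3 + 1 + 6 + 3 + 8.5 + 10.5 = 42.5
W- = 6 + 6 + 3 + 8.5 = 23.5
(Check: W+ + W- = 66 should equal n(n+1)/2 = 66.)
Step 4: Test statistic W = min(W+, W-) = 23.5.
Step 5: Ties in |d|, so use the tie-corrected normal approximation.
        E[W] = n(n+1)/4 = 11*12/4 = 33.
        Tie groups: |d|=3 (t=3), |d|=4 (t=3), |d|=7 (t=2), |d|=8 (t=2); sum(t^3 - t) = 60.
        Var[W] = n(n+1)(2n+1)/24 - sum(t^3-t)/48 = 3036/24 - 60/48 = 125.25.
        z = (W - E[W]) / sqrt(Var[W]) = (23.5 - 33) / 11.1915 = -0.8489.
        Two-sided p = 2*Phi(z) = 0.395961.
Step 6: alpha = 0.05. fail to reject H0.

W+ = 42.5, W- = 23.5, W = min = 23.5, p = 0.395961, fail to reject H0.


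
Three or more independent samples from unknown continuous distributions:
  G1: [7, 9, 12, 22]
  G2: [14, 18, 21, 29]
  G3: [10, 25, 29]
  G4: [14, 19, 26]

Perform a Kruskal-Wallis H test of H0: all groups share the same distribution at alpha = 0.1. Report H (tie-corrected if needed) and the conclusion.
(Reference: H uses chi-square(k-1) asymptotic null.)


Step 1: Combine all N = 14 observations and assign midranks.
sorted (value, group, rank): (7,G1,1), (9,G1,2), (10,G3,3), (12,G1,4), (14,G2,5.5), (14,G4,5.5), (18,G2,7), (19,G4,8), (21,G2,9), (22,G1,10), (25,G3,11), (26,G4,12), (29,G2,13.5), (29,G3,13.5)
Step 2: Sum ranks within each group.
R_1 = 17 (n_1 = 4)
R_2 = 35 (n_2 = 4)
R_3 = 27.5 (n_3 = 3)
R_4 = 25.5 (n_4 = 3)
Step 3: H = 12/(N(N+1)) * sum(R_i^2/n_i) - 3(N+1)
     = 12/(14*15) * (17^2/4 + 35^2/4 + 27.5^2/3 + 25.5^2/3) - 3*15
     = 0.057143 * 847.333 - 45
     = 3.419048.
Step 4: Ties present; correction factor C = 1 - 12/(14^3 - 14) = 0.995604. Corrected H = 3.419048 / 0.995604 = 3.434143.
Step 5: Under H0, H ~ chi^2(3); p-value = 0.329405.
Step 6: alpha = 0.1. fail to reject H0.

H = 3.4341, df = 3, p = 0.329405, fail to reject H0.


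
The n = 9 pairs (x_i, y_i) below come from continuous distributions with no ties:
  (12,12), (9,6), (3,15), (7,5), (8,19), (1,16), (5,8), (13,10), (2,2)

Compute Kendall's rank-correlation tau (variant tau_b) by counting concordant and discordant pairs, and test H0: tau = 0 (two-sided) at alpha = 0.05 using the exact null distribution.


Step 1: Enumerate the 36 unordered pairs (i,j) with i<j and classify each by sign(x_j-x_i) * sign(y_j-y_i).
  (1,2):dx=-3,dy=-6->C; (1,3):dx=-9,dy=+3->D; (1,4):dx=-5,dy=-7->C; (1,5):dx=-4,dy=+7->D
  (1,6):dx=-11,dy=+4->D; (1,7):dx=-7,dy=-4->C; (1,8):dx=+1,dy=-2->D; (1,9):dx=-10,dy=-10->C
  (2,3):dx=-6,dy=+9->D; (2,4):dx=-2,dy=-1->C; (2,5):dx=-1,dy=+13->D; (2,6):dx=-8,dy=+10->D
  (2,7):dx=-4,dy=+2->D; (2,8):dx=+4,dy=+4->C; (2,9):dx=-7,dy=-4->C; (3,4):dx=+4,dy=-10->D
  (3,5):dx=+5,dy=+4->C; (3,6):dx=-2,dy=+1->D; (3,7):dx=+2,dy=-7->D; (3,8):dx=+10,dy=-5->D
  (3,9):dx=-1,dy=-13->C; (4,5):dx=+1,dy=+14->C; (4,6):dx=-6,dy=+11->D; (4,7):dx=-2,dy=+3->D
  (4,8):dx=+6,dy=+5->C; (4,9):dx=-5,dy=-3->C; (5,6):dx=-7,dy=-3->C; (5,7):dx=-3,dy=-11->C
  (5,8):dx=+5,dy=-9->D; (5,9):dx=-6,dy=-17->C; (6,7):dx=+4,dy=-8->D; (6,8):dx=+12,dy=-6->D
  (6,9):dx=+1,dy=-14->D; (7,8):dx=+8,dy=+2->C; (7,9):dx=-3,dy=-6->C; (8,9):dx=-11,dy=-8->C
Step 2: C = 18, D = 18, total pairs = 36.
Step 3: tau = (C - D)/(n(n-1)/2) = (18 - 18)/36 = 0.000000.
Step 4: Exact two-sided p-value (enumerate n! = 362880 permutations of y under H0): p = 1.000000.
Step 5: alpha = 0.05. fail to reject H0.

tau_b = 0.0000 (C=18, D=18), p = 1.000000, fail to reject H0.


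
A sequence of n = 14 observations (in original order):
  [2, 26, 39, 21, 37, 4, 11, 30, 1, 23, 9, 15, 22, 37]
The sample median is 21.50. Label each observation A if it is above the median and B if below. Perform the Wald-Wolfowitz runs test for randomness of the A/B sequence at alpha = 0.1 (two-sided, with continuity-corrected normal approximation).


Step 1: Compute median = 21.50; label A = above, B = below.
Labels in order: BAABABBABABBAA  (n_A = 7, n_B = 7)
Step 2: Count runs R = 10.
Step 3: Under H0 (random ordering), E[R] = 2*n_A*n_B/(n_A+n_B) + 1 = 2*7*7/14 + 1 = 8.0000.
        Var[R] = 2*n_A*n_B*(2*n_A*n_B - n_A - n_B) / ((n_A+n_B)^2 * (n_A+n_B-1)) = 8232/2548 = 3.2308.
        SD[R] = 1.7974.
Step 4: Continuity-corrected z = (R - 0.5 - E[R]) / SD[R] = (10 - 0.5 - 8.0000) / 1.7974 = 0.8345.
Step 5: Two-sided p-value via normal approximation = 2*(1 - Phi(|z|)) = 0.403986.
Step 6: alpha = 0.1. fail to reject H0.

R = 10, z = 0.8345, p = 0.403986, fail to reject H0.


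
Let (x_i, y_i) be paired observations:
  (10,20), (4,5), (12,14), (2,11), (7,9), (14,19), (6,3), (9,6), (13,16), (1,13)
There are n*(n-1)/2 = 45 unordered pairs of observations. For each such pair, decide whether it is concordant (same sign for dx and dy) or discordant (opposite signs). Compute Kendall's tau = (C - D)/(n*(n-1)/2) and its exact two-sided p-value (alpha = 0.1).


Step 1: Enumerate the 45 unordered pairs (i,j) with i<j and classify each by sign(x_j-x_i) * sign(y_j-y_i).
  (1,2):dx=-6,dy=-15->C; (1,3):dx=+2,dy=-6->D; (1,4):dx=-8,dy=-9->C; (1,5):dx=-3,dy=-11->C
  (1,6):dx=+4,dy=-1->D; (1,7):dx=-4,dy=-17->C; (1,8):dx=-1,dy=-14->C; (1,9):dx=+3,dy=-4->D
  (1,10):dx=-9,dy=-7->C; (2,3):dx=+8,dy=+9->C; (2,4):dx=-2,dy=+6->D; (2,5):dx=+3,dy=+4->C
  (2,6):dx=+10,dy=+14->C; (2,7):dx=+2,dy=-2->D; (2,8):dx=+5,dy=+1->C; (2,9):dx=+9,dy=+11->C
  (2,10):dx=-3,dy=+8->D; (3,4):dx=-10,dy=-3->C; (3,5):dx=-5,dy=-5->C; (3,6):dx=+2,dy=+5->C
  (3,7):dx=-6,dy=-11->C; (3,8):dx=-3,dy=-8->C; (3,9):dx=+1,dy=+2->C; (3,10):dx=-11,dy=-1->C
  (4,5):dx=+5,dy=-2->D; (4,6):dx=+12,dy=+8->C; (4,7):dx=+4,dy=-8->D; (4,8):dx=+7,dy=-5->D
  (4,9):dx=+11,dy=+5->C; (4,10):dx=-1,dy=+2->D; (5,6):dx=+7,dy=+10->C; (5,7):dx=-1,dy=-6->C
  (5,8):dx=+2,dy=-3->D; (5,9):dx=+6,dy=+7->C; (5,10):dx=-6,dy=+4->D; (6,7):dx=-8,dy=-16->C
  (6,8):dx=-5,dy=-13->C; (6,9):dx=-1,dy=-3->C; (6,10):dx=-13,dy=-6->C; (7,8):dx=+3,dy=+3->C
  (7,9):dx=+7,dy=+13->C; (7,10):dx=-5,dy=+10->D; (8,9):dx=+4,dy=+10->C; (8,10):dx=-8,dy=+7->D
  (9,10):dx=-12,dy=-3->C
Step 2: C = 31, D = 14, total pairs = 45.
Step 3: tau = (C - D)/(n(n-1)/2) = (31 - 14)/45 = 0.377778.
Step 4: Exact two-sided p-value (enumerate n! = 3628800 permutations of y under H0): p = 0.155742.
Step 5: alpha = 0.1. fail to reject H0.

tau_b = 0.3778 (C=31, D=14), p = 0.155742, fail to reject H0.


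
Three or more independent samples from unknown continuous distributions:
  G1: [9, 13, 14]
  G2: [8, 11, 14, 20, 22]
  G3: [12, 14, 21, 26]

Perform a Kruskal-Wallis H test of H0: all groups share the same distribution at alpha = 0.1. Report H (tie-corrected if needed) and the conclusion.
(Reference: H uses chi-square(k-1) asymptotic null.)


Step 1: Combine all N = 12 observations and assign midranks.
sorted (value, group, rank): (8,G2,1), (9,G1,2), (11,G2,3), (12,G3,4), (13,G1,5), (14,G1,7), (14,G2,7), (14,G3,7), (20,G2,9), (21,G3,10), (22,G2,11), (26,G3,12)
Step 2: Sum ranks within each group.
R_1 = 14 (n_1 = 3)
R_2 = 31 (n_2 = 5)
R_3 = 33 (n_3 = 4)
Step 3: H = 12/(N(N+1)) * sum(R_i^2/n_i) - 3(N+1)
     = 12/(12*13) * (14^2/3 + 31^2/5 + 33^2/4) - 3*13
     = 0.076923 * 529.783 - 39
     = 1.752564.
Step 4: Ties present; correction factor C = 1 - 24/(12^3 - 12) = 0.986014. Corrected H = 1.752564 / 0.986014 = 1.777423.
Step 5: Under H0, H ~ chi^2(2); p-value = 0.411185.
Step 6: alpha = 0.1. fail to reject H0.

H = 1.7774, df = 2, p = 0.411185, fail to reject H0.


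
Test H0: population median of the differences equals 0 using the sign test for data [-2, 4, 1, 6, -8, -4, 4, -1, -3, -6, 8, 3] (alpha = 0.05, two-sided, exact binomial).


Step 1: Discard zero differences. Original n = 12; n_eff = number of nonzero differences = 12.
Nonzero differences (with sign): -2, +4, +1, +6, -8, -4, +4, -1, -3, -6, +8, +3
Step 2: Count signs: positive = 6, negative = 6.
Step 3: Under H0: P(positive) = 0.5, so the number of positives S ~ Bin(12, 0.5).
Step 4: Two-sided exact p-value = sum of Bin(12,0.5) probabilities at or below the observed probability = 1.000000.
Step 5: alpha = 0.05. fail to reject H0.

n_eff = 12, pos = 6, neg = 6, p = 1.000000, fail to reject H0.


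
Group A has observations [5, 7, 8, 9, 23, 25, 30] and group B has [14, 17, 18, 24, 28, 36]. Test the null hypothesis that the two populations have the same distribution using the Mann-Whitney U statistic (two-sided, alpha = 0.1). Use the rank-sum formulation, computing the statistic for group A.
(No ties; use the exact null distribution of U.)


Step 1: Combine and sort all 13 observations; assign midranks.
sorted (value, group): (5,X), (7,X), (8,X), (9,X), (14,Y), (17,Y), (18,Y), (23,X), (24,Y), (25,X), (28,Y), (30,X), (36,Y)
ranks: 5->1, 7->2, 8->3, 9->4, 14->5, 17->6, 18->7, 23->8, 24->9, 25->10, 28->11, 30->12, 36->13
Step 2: Rank sum for X: R1 = 1 + 2 + 3 + 4 + 8 + 10 + 12 = 40.
Step 3: U_X = R1 - n1(n1+1)/2 = 40 - 7*8/2 = 40 - 28 = 12.
       U_Y = n1*n2 - U_X = 42 - 12 = 30.
Step 4: No ties, so the exact null distribution of U (based on enumerating the C(13,7) = 1716 equally likely rank assignments) gives the two-sided p-value.
Step 5: p-value = 0.234266; compare to alpha = 0.1. fail to reject H0.

U_X = 12, p = 0.234266, fail to reject H0 at alpha = 0.1.


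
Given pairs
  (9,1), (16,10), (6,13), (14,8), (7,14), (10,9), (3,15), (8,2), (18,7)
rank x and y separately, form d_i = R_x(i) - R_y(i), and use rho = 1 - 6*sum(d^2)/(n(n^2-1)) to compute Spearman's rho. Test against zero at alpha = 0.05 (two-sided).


Step 1: Rank x and y separately (midranks; no ties here).
rank(x): 9->5, 16->8, 6->2, 14->7, 7->3, 10->6, 3->1, 8->4, 18->9
rank(y): 1->1, 10->6, 13->7, 8->4, 14->8, 9->5, 15->9, 2->2, 7->3
Step 2: d_i = R_x(i) - R_y(i); compute d_i^2.
  (5-1)^2=16, (8-6)^2=4, (2-7)^2=25, (7-4)^2=9, (3-8)^2=25, (6-5)^2=1, (1-9)^2=64, (4-2)^2=4, (9-3)^2=36
sum(d^2) = 184.
Step 3: rho = 1 - 6*184 / (9*(9^2 - 1)) = 1 - 1104/720 = -0.533333.
Step 4: Under H0, t = rho * sqrt((n-2)/(1-rho^2)) = -1.6681 ~ t(7).
Step 5: Two-sided p-value from the t-distribution with 7 df = 0.139227.
Step 6: alpha = 0.05. fail to reject H0.

rho = -0.5333, p = 0.139227, fail to reject H0 at alpha = 0.05.


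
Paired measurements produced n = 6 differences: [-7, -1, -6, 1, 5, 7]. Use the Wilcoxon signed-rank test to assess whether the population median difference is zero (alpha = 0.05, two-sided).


Step 1: Drop any zero differences (none here) and take |d_i|.
|d| = [7, 1, 6, 1, 5, 7]
Step 2: Midrank |d_i| (ties get averaged ranks).
ranks: |7|->5.5, |1|->1.5, |6|->4, |1|->1.5, |5|->3, |7|->5.5
Step 3: Attach original signs; sum ranks with positive sign and with negative sign.
W+ = 1.5 + 3 + 5.5 = 10
W- = 5.5 + 1.5 + 4 = 11
(Check: W+ + W- = 21 should equal n(n+1)/2 = 21.)
Step 4: Test statistic W = min(W+, W-) = 10.
Step 5: Ties in |d|, so use the tie-corrected normal approximation.
        E[W] = n(n+1)/4 = 6*7/4 = 10.5.
        Tie groups: |d|=1 (t=2), |d|=7 (t=2); sum(t^3 - t) = 12.
        Var[W] = n(n+1)(2n+1)/24 - sum(t^3-t)/48 = 546/24 - 12/48 = 22.5.
        z = (W - E[W]) / sqrt(Var[W]) = (10 - 10.5) / 4.7434 = -0.1054.
        Two-sided p = 2*Phi(z) = 0.916051.
Step 6: alpha = 0.05. fail to reject H0.

W+ = 10, W- = 11, W = min = 10, p = 0.916051, fail to reject H0.
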